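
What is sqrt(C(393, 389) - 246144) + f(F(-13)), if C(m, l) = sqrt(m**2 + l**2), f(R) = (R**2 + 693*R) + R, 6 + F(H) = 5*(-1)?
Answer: -7513 + I*sqrt(246144 - sqrt(305770)) ≈ -7513.0 + 495.57*I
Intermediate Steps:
F(H) = -11 (F(H) = -6 + 5*(-1) = -6 - 5 = -11)
f(R) = R**2 + 694*R
C(m, l) = sqrt(l**2 + m**2)
sqrt(C(393, 389) - 246144) + f(F(-13)) = sqrt(sqrt(389**2 + 393**2) - 246144) - 11*(694 - 11) = sqrt(sqrt(151321 + 154449) - 246144) - 11*683 = sqrt(sqrt(305770) - 246144) - 7513 = sqrt(-246144 + sqrt(305770)) - 7513 = -7513 + sqrt(-246144 + sqrt(305770))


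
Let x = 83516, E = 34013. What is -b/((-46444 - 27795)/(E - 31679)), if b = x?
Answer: 194926344/74239 ≈ 2625.7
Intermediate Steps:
b = 83516
-b/((-46444 - 27795)/(E - 31679)) = -83516/((-46444 - 27795)/(34013 - 31679)) = -83516/((-74239/2334)) = -83516/((-74239*1/2334)) = -83516/(-74239/2334) = -83516*(-2334)/74239 = -1*(-194926344/74239) = 194926344/74239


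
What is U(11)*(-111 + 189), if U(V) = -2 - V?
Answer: -1014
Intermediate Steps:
U(11)*(-111 + 189) = (-2 - 1*11)*(-111 + 189) = (-2 - 11)*78 = -13*78 = -1014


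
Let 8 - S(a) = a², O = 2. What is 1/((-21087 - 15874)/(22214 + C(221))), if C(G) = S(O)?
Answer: -966/1607 ≈ -0.60112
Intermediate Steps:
S(a) = 8 - a²
C(G) = 4 (C(G) = 8 - 1*2² = 8 - 1*4 = 8 - 4 = 4)
1/((-21087 - 15874)/(22214 + C(221))) = 1/((-21087 - 15874)/(22214 + 4)) = 1/(-36961/22218) = 1/(-36961*1/22218) = 1/(-1607/966) = -966/1607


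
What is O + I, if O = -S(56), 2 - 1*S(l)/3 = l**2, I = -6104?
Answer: 3298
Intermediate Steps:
S(l) = 6 - 3*l**2
O = 9402 (O = -(6 - 3*56**2) = -(6 - 3*3136) = -(6 - 9408) = -1*(-9402) = 9402)
O + I = 9402 - 6104 = 3298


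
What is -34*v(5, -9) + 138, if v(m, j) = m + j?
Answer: 274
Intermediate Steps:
v(m, j) = j + m
-34*v(5, -9) + 138 = -34*(-9 + 5) + 138 = -34*(-4) + 138 = 136 + 138 = 274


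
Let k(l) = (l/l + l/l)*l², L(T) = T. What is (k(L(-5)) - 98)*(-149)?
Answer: 7152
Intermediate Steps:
k(l) = 2*l² (k(l) = (1 + 1)*l² = 2*l²)
(k(L(-5)) - 98)*(-149) = (2*(-5)² - 98)*(-149) = (2*25 - 98)*(-149) = (50 - 98)*(-149) = -48*(-149) = 7152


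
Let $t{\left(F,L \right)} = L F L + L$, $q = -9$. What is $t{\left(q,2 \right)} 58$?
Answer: $-1972$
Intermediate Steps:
$t{\left(F,L \right)} = L + F L^{2}$ ($t{\left(F,L \right)} = F L L + L = F L^{2} + L = L + F L^{2}$)
$t{\left(q,2 \right)} 58 = 2 \left(1 - 18\right) 58 = 2 \left(-17\right) 58 = \left(-34\right) 58 = -1972$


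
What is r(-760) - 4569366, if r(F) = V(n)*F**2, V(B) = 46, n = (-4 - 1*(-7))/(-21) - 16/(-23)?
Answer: 22000234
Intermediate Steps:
n = 89/161 (n = (-4 + 7)*(-1/21) - 16*(-1/23) = 3*(-1/21) + 16/23 = -1/7 + 16/23 = 89/161 ≈ 0.55280)
r(F) = 46*F**2
r(-760) - 4569366 = 46*(-760)**2 - 4569366 = 46*577600 - 4569366 = 26569600 - 4569366 = 22000234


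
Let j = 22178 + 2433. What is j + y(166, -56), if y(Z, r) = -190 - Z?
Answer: 24255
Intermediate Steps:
j = 24611
j + y(166, -56) = 24611 + (-190 - 1*166) = 24611 + (-190 - 166) = 24611 - 356 = 24255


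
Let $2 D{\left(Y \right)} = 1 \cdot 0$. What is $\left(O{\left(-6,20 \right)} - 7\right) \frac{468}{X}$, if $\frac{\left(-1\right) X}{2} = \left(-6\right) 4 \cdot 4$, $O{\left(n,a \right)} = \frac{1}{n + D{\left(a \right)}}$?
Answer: $- \frac{559}{32} \approx -17.469$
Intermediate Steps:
$D{\left(Y \right)} = 0$ ($D{\left(Y \right)} = \frac{1 \cdot 0}{2} = \frac{1}{2} \cdot 0 = 0$)
$O{\left(n,a \right)} = \frac{1}{n}$ ($O{\left(n,a \right)} = \frac{1}{n + 0} = \frac{1}{n}$)
$X = 192$ ($X = - 2 \left(-6\right) 4 \cdot 4 = - 2 \left(\left(-24\right) 4\right) = \left(-2\right) \left(-96\right) = 192$)
$\left(O{\left(-6,20 \right)} - 7\right) \frac{468}{X} = \left(\frac{1}{-6} - 7\right) \frac{468}{192} = \left(- \frac{1}{6} + \left(-229 + 222\right)\right) 468 \cdot \frac{1}{192} = \left(- \frac{1}{6} - 7\right) \frac{39}{16} = \left(- \frac{43}{6}\right) \frac{39}{16} = - \frac{559}{32}$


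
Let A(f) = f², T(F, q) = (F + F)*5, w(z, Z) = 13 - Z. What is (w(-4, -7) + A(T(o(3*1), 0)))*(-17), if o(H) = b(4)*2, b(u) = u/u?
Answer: -7140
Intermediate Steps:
b(u) = 1
o(H) = 2 (o(H) = 1*2 = 2)
T(F, q) = 10*F (T(F, q) = (2*F)*5 = 10*F)
(w(-4, -7) + A(T(o(3*1), 0)))*(-17) = ((13 - 1*(-7)) + (10*2)²)*(-17) = ((13 + 7) + 20²)*(-17) = (20 + 400)*(-17) = 420*(-17) = -7140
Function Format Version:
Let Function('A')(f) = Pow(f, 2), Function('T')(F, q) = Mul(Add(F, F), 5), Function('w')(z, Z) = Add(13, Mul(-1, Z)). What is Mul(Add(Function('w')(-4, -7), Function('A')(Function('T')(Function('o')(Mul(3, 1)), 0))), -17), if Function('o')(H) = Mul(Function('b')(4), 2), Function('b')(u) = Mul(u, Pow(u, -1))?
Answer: -7140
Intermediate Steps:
Function('b')(u) = 1
Function('o')(H) = 2 (Function('o')(H) = Mul(1, 2) = 2)
Function('T')(F, q) = Mul(10, F) (Function('T')(F, q) = Mul(Mul(2, F), 5) = Mul(10, F))
Mul(Add(Function('w')(-4, -7), Function('A')(Function('T')(Function('o')(Mul(3, 1)), 0))), -17) = Mul(Add(Add(13, Mul(-1, -7)), Pow(Mul(10, 2), 2)), -17) = Mul(Add(Add(13, 7), Pow(20, 2)), -17) = Mul(Add(20, 400), -17) = Mul(420, -17) = -7140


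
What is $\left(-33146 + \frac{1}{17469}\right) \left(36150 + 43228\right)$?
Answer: $- \frac{45962042751794}{17469} \approx -2.6311 \cdot 10^{9}$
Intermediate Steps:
$\left(-33146 + \frac{1}{17469}\right) \left(36150 + 43228\right) = \left(-33146 + \frac{1}{17469}\right) 79378 = \left(- \frac{579027473}{17469}\right) 79378 = - \frac{45962042751794}{17469}$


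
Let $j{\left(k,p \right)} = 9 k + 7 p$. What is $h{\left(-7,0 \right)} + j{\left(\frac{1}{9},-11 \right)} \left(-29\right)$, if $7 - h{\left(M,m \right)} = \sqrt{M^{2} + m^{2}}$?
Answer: $2204$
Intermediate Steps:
$h{\left(M,m \right)} = 7 - \sqrt{M^{2} + m^{2}}$
$j{\left(k,p \right)} = 7 p + 9 k$
$h{\left(-7,0 \right)} + j{\left(\frac{1}{9},-11 \right)} \left(-29\right) = \left(7 - \sqrt{\left(-7\right)^{2} + 0^{2}}\right) + \left(7 \left(-11\right) + \frac{9}{9}\right) \left(-29\right) = \left(7 - \sqrt{49 + 0}\right) + \left(-77 + 9 \cdot \frac{1}{9}\right) \left(-29\right) = \left(7 - \sqrt{49}\right) + \left(-77 + 1\right) \left(-29\right) = \left(7 - 7\right) - -2204 = \left(7 - 7\right) + 2204 = 0 + 2204 = 2204$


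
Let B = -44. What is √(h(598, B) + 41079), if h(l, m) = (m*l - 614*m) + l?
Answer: 3*√4709 ≈ 205.87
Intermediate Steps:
h(l, m) = l - 614*m + l*m (h(l, m) = (l*m - 614*m) + l = (-614*m + l*m) + l = l - 614*m + l*m)
√(h(598, B) + 41079) = √((598 - 614*(-44) + 598*(-44)) + 41079) = √((598 + 27016 - 26312) + 41079) = √(1302 + 41079) = √42381 = 3*√4709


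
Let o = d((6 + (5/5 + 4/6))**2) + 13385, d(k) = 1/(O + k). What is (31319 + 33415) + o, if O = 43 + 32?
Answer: 94055285/1204 ≈ 78119.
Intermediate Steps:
O = 75
d(k) = 1/(75 + k)
o = 16115549/1204 (o = 1/(75 + (6 + (5/5 + 4/6))**2) + 13385 = 1/(75 + (6 + (5*(1/5) + 4*(1/6)))**2) + 13385 = 1/(75 + (6 + (1 + 2/3))**2) + 13385 = 1/(75 + (6 + 5/3)**2) + 13385 = 1/(75 + (23/3)**2) + 13385 = 1/(75 + 529/9) + 13385 = 1/(1204/9) + 13385 = 9/1204 + 13385 = 16115549/1204 ≈ 13385.)
(31319 + 33415) + o = (31319 + 33415) + 16115549/1204 = 64734 + 16115549/1204 = 94055285/1204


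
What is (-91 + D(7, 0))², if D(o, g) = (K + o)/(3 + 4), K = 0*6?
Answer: 8100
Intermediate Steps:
K = 0
D(o, g) = o/7 (D(o, g) = (0 + o)/(3 + 4) = o/7)
(-91 + D(7, 0))² = (-91 + (⅐)*7)² = (-91 + 1)² = (-90)² = 8100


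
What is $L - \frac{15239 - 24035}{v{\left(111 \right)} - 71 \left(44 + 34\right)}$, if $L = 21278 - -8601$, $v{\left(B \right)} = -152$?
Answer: $\frac{85001357}{2845} \approx 29877.0$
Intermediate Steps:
$L = 29879$ ($L = 21278 + 8601 = 29879$)
$L - \frac{15239 - 24035}{v{\left(111 \right)} - 71 \left(44 + 34\right)} = 29879 - \frac{15239 - 24035}{-152 - 71 \left(44 + 34\right)} = 29879 - - \frac{8796}{-152 - 5538} = 29879 - - \frac{8796}{-5690} = 29879 - \left(-8796\right) \left(- \frac{1}{5690}\right) = 29879 - \frac{4398}{2845} = \frac{85001357}{2845}$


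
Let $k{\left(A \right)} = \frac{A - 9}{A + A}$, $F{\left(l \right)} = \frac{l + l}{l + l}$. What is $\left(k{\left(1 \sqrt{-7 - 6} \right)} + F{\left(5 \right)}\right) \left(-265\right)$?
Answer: $- \frac{795}{2} - \frac{2385 i \sqrt{13}}{26} \approx -397.5 - 330.74 i$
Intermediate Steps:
$F{\left(l \right)} = 1$ ($F{\left(l \right)} = \frac{2 l}{2 l} = 2 l \frac{1}{2 l} = 1$)
$k{\left(A \right)} = \frac{-9 + A}{2 A}$
$\left(k{\left(1 \sqrt{-7 - 6} \right)} + F{\left(5 \right)}\right) \left(-265\right) = \left(\frac{-9 + 1 \sqrt{-7 - 6}}{2 \cdot 1 \sqrt{-7 - 6}} + 1\right) \left(-265\right) = \left(\frac{-9 + 1 \sqrt{-13}}{2 \cdot 1 \sqrt{-13}} + 1\right) \left(-265\right) = \left(\frac{-9 + 1 i \sqrt{13}}{2 \cdot 1 i \sqrt{13}} + 1\right) \left(-265\right) = \left(\frac{-9 + i \sqrt{13}}{2 i \sqrt{13}} + 1\right) \left(-265\right) = \left(\frac{- \frac{i \sqrt{13}}{13} \left(-9 + i \sqrt{13}\right)}{2} + 1\right) \left(-265\right) = \left(- \frac{i \sqrt{13} \left(-9 + i \sqrt{13}\right)}{26} + 1\right) \left(-265\right) = \left(1 - \frac{i \sqrt{13} \left(-9 + i \sqrt{13}\right)}{26}\right) \left(-265\right) = -265 + \frac{265 i \sqrt{13} \left(-9 + i \sqrt{13}\right)}{26}$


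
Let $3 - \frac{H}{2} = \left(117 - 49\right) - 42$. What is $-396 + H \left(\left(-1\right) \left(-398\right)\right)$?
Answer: $-18704$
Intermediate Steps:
$H = -46$ ($H = 6 - 2 \left(\left(117 - 49\right) - 42\right) = 6 - 2 \left(68 - 42\right) = 6 - 52 = -46$)
$-396 + H \left(\left(-1\right) \left(-398\right)\right) = -396 - 46 \left(\left(-1\right) \left(-398\right)\right) = -396 - 18308 = -18704$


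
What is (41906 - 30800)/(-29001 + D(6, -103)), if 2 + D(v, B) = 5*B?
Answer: -5553/14759 ≈ -0.37625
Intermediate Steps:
D(v, B) = -2 + 5*B
(41906 - 30800)/(-29001 + D(6, -103)) = (41906 - 30800)/(-29001 + (-2 + 5*(-103))) = 11106/(-29001 + (-2 - 515)) = 11106/(-29001 - 517) = 11106/(-29518) = 11106*(-1/29518) = -5553/14759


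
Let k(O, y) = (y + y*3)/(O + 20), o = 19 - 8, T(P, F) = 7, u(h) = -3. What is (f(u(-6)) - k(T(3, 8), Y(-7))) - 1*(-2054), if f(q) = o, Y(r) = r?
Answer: 55783/27 ≈ 2066.0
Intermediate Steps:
o = 11
f(q) = 11
k(O, y) = 4*y/(20 + O) (k(O, y) = (y + 3*y)/(20 + O) = (4*y)/(20 + O) = 4*y/(20 + O))
(f(u(-6)) - k(T(3, 8), Y(-7))) - 1*(-2054) = (11 - 4*(-7)/(20 + 7)) - 1*(-2054) = (11 - 4*(-7)/27) + 2054 = (11 - 1*(-28/27)) + 2054 = (11 + 28/27) + 2054 = 325/27 + 2054 = 55783/27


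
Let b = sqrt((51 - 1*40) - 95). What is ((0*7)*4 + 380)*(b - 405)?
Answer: -153900 + 760*I*sqrt(21) ≈ -1.539e+5 + 3482.8*I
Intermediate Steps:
b = 2*I*sqrt(21) (b = sqrt((51 - 40) - 95) = sqrt(11 - 95) = sqrt(-84) = 2*I*sqrt(21) ≈ 9.1651*I)
((0*7)*4 + 380)*(b - 405) = ((0*7)*4 + 380)*(2*I*sqrt(21) - 405) = (0*4 + 380)*(-405 + 2*I*sqrt(21)) = (0 + 380)*(-405 + 2*I*sqrt(21)) = 380*(-405 + 2*I*sqrt(21)) = -153900 + 760*I*sqrt(21)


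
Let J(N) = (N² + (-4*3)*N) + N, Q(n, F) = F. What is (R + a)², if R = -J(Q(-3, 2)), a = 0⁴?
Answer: 324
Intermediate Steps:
J(N) = N² - 11*N (J(N) = (N² - 12*N) + N = N² - 11*N)
a = 0
R = 18 (R = -2*(-11 + 2) = -2*(-9) = -1*(-18) = 18)
(R + a)² = (18 + 0)² = 18² = 324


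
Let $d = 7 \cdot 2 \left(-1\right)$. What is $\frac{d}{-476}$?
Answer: $\frac{1}{34} \approx 0.029412$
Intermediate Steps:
$d = -14$ ($d = 14 \left(-1\right) = -14$)
$\frac{d}{-476} = - \frac{14}{-476} = \left(-14\right) \left(- \frac{1}{476}\right) = \frac{1}{34}$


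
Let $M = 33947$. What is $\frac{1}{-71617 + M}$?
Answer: $- \frac{1}{37670} \approx -2.6546 \cdot 10^{-5}$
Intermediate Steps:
$\frac{1}{-71617 + M} = \frac{1}{-71617 + 33947} = \frac{1}{-37670} = - \frac{1}{37670}$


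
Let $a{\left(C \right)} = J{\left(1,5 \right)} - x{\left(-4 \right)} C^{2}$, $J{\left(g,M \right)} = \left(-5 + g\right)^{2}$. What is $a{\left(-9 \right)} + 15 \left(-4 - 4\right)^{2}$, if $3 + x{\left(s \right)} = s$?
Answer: $1543$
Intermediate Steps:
$x{\left(s \right)} = -3 + s$
$a{\left(C \right)} = 16 + 7 C^{2}$ ($a{\left(C \right)} = \left(-5 + 1\right)^{2} - \left(-3 - 4\right) C^{2} = \left(-4\right)^{2} - - 7 C^{2} = 16 + 7 C^{2}$)
$a{\left(-9 \right)} + 15 \left(-4 - 4\right)^{2} = \left(16 + 7 \left(-9\right)^{2}\right) + 15 \left(-4 - 4\right)^{2} = \left(16 + 7 \cdot 81\right) + 15 \left(-8\right)^{2} = \left(16 + 567\right) + 15 \cdot 64 = 583 + 960 = 1543$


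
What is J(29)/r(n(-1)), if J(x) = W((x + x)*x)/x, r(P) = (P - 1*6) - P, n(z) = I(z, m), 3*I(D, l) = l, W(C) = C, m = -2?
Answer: -29/3 ≈ -9.6667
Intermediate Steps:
I(D, l) = l/3
n(z) = -⅔ (n(z) = (⅓)*(-2) = -⅔)
r(P) = -6 (r(P) = (P - 6) - P = (-6 + P) - P = -6)
J(x) = 2*x (J(x) = ((x + x)*x)/x = ((2*x)*x)/x = (2*x²)/x = 2*x)
J(29)/r(n(-1)) = (2*29)/(-6) = 58*(-⅙) = -29/3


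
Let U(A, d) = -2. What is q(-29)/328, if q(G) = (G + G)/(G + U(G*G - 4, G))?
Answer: 29/5084 ≈ 0.0057042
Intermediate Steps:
q(G) = 2*G/(-2 + G) (q(G) = (G + G)/(G - 2) = (2*G)/(-2 + G) = 2*G/(-2 + G))
q(-29)/328 = (2*(-29)/(-2 - 29))/328 = (2*(-29)/(-31))*(1/328) = (2*(-29)*(-1/31))*(1/328) = (58/31)*(1/328) = 29/5084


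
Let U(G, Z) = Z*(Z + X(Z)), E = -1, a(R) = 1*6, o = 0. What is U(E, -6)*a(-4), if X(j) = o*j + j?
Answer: 432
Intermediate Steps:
a(R) = 6
X(j) = j (X(j) = 0*j + j = 0 + j = j)
U(G, Z) = 2*Z² (U(G, Z) = Z*(Z + Z) = Z*(2*Z) = 2*Z²)
U(E, -6)*a(-4) = (2*(-6)²)*6 = (2*36)*6 = 72*6 = 432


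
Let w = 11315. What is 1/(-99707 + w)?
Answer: -1/88392 ≈ -1.1313e-5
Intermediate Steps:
1/(-99707 + w) = 1/(-99707 + 11315) = 1/(-88392) = -1/88392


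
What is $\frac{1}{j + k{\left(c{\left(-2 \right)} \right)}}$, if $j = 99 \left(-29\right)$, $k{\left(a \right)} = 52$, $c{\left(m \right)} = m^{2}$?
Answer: $- \frac{1}{2819} \approx -0.00035474$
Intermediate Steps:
$j = -2871$
$\frac{1}{j + k{\left(c{\left(-2 \right)} \right)}} = \frac{1}{-2871 + 52} = \frac{1}{-2819} = - \frac{1}{2819}$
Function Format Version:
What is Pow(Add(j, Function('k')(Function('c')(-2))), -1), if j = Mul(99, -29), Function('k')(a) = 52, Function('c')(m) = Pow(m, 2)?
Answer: Rational(-1, 2819) ≈ -0.00035474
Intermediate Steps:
j = -2871
Pow(Add(j, Function('k')(Function('c')(-2))), -1) = Pow(Add(-2871, 52), -1) = Pow(-2819, -1) = Rational(-1, 2819)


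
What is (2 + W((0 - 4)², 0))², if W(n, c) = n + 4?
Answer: 484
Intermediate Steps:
W(n, c) = 4 + n
(2 + W((0 - 4)², 0))² = (2 + (4 + (0 - 4)²))² = (2 + (4 + (-4)²))² = (2 + (4 + 16))² = (2 + 20)² = 22² = 484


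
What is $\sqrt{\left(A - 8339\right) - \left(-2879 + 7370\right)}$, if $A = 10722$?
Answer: $2 i \sqrt{527} \approx 45.913 i$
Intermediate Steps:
$\sqrt{\left(A - 8339\right) - \left(-2879 + 7370\right)} = \sqrt{\left(10722 - 8339\right) - \left(-2879 + 7370\right)} = \sqrt{2383 - 4491} = \sqrt{-2108} = 2 i \sqrt{527}$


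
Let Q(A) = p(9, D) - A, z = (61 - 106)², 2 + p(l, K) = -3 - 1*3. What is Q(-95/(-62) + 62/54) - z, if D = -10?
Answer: -3407729/1674 ≈ -2035.7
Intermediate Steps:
p(l, K) = -8 (p(l, K) = -2 + (-3 - 1*3) = -2 + (-3 - 3) = -2 - 6 = -8)
z = 2025 (z = (-45)² = 2025)
Q(A) = -8 - A
Q(-95/(-62) + 62/54) - z = (-8 - (-95/(-62) + 62/54)) - 1*2025 = (-8 - (-95*(-1/62) + 62*(1/54))) - 2025 = (-8 - (95/62 + 31/27)) - 2025 = (-8 - 1*4487/1674) - 2025 = (-8 - 4487/1674) - 2025 = -17879/1674 - 2025 = -3407729/1674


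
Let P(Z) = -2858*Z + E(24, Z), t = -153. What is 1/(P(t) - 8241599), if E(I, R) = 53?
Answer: -1/7804272 ≈ -1.2813e-7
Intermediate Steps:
P(Z) = 53 - 2858*Z (P(Z) = -2858*Z + 53 = 53 - 2858*Z)
1/(P(t) - 8241599) = 1/((53 - 2858*(-153)) - 8241599) = 1/((53 + 437274) - 8241599) = 1/(437327 - 8241599) = 1/(-7804272) = -1/7804272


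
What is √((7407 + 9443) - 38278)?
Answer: 2*I*√5357 ≈ 146.38*I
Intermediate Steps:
√((7407 + 9443) - 38278) = √(16850 - 38278) = √(-21428) = 2*I*√5357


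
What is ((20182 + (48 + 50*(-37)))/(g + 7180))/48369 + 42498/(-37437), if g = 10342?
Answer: -6002880938284/5288111135511 ≈ -1.1352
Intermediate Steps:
((20182 + (48 + 50*(-37)))/(g + 7180))/48369 + 42498/(-37437) = ((20182 + (48 + 50*(-37)))/(10342 + 7180))/48369 + 42498/(-37437) = ((20182 + (48 - 1850))/17522)*(1/48369) + 42498*(-1/37437) = ((20182 - 1802)*(1/17522))*(1/48369) - 14166/12479 = (18380*(1/17522))*(1/48369) - 14166/12479 = (9190/8761)*(1/48369) - 14166/12479 = 9190/423760809 - 14166/12479 = -6002880938284/5288111135511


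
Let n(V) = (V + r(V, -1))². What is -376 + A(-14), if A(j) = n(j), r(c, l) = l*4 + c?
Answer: 648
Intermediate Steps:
r(c, l) = c + 4*l (r(c, l) = 4*l + c = c + 4*l)
n(V) = (-4 + 2*V)² (n(V) = (V + (V + 4*(-1)))² = (V + (V - 4))² = (V + (-4 + V))² = (-4 + 2*V)²)
A(j) = 4*(-2 + j)²
-376 + A(-14) = -376 + 4*(-2 - 14)² = -376 + 4*(-16)² = -376 + 4*256 = -376 + 1024 = 648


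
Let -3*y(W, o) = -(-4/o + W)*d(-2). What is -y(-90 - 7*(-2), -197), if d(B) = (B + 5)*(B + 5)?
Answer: 44904/197 ≈ 227.94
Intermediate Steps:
d(B) = (5 + B)² (d(B) = (5 + B)*(5 + B) = (5 + B)²)
y(W, o) = -12/o + 3*W (y(W, o) = -(-1)*(-4/o + W)*(5 - 2)²/3 = -(-1)*(W - 4/o)*3²/3 = -(-1)*(W - 4/o)*9/3 = -(-1)*(-36/o + 9*W)/3 = -(-9*W + 36/o)/3 = -12/o + 3*W)
-y(-90 - 7*(-2), -197) = -(-12/(-197) + 3*(-90 - 7*(-2))) = -(-12*(-1/197) + 3*(-90 + 14)) = -(12/197 + 3*(-76)) = -(12/197 - 228) = -1*(-44904/197) = 44904/197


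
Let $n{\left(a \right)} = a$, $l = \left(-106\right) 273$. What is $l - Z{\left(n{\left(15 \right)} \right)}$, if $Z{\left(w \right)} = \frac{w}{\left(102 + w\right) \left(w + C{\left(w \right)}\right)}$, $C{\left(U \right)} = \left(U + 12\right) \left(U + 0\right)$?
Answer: $- \frac{94800889}{3276} \approx -28938.0$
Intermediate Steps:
$l = -28938$
$C{\left(U \right)} = U \left(12 + U\right)$ ($C{\left(U \right)} = \left(12 + U\right) U = U \left(12 + U\right)$)
$Z{\left(w \right)} = \frac{w}{\left(102 + w\right) \left(w + w \left(12 + w\right)\right)}$
$l - Z{\left(n{\left(15 \right)} \right)} = -28938 - \frac{1}{1326 + 15^{2} + 115 \cdot 15} = -28938 - \frac{1}{1326 + 225 + 1725} = -28938 - \frac{1}{3276} = - \frac{94800889}{3276}$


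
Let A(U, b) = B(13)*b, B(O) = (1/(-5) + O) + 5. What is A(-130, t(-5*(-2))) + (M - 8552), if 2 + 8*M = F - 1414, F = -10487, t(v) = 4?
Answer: -398747/40 ≈ -9968.7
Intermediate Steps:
B(O) = 24/5 + O (B(O) = (-1/5 + O) + 5 = 24/5 + O)
M = -11903/8 (M = -1/4 + (-10487 - 1414)/8 = -1/4 + (1/8)*(-11901) = -1/4 - 11901/8 = -11903/8 ≈ -1487.9)
A(U, b) = 89*b/5 (A(U, b) = (24/5 + 13)*b = 89*b/5)
A(-130, t(-5*(-2))) + (M - 8552) = (89/5)*4 + (-11903/8 - 8552) = 356/5 - 80319/8 = -398747/40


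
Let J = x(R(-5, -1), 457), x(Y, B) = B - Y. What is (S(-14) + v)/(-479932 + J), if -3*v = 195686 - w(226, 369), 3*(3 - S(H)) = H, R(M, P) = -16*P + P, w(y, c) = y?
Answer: 17767/130770 ≈ 0.13586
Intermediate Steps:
R(M, P) = -15*P
S(H) = 3 - H/3
J = 442 (J = 457 - (-15)*(-1) = 457 - 1*15 = 457 - 15 = 442)
v = -195460/3 (v = -(195686 - 1*226)/3 = -(195686 - 226)/3 = -⅓*195460 = -195460/3 ≈ -65153.)
(S(-14) + v)/(-479932 + J) = ((3 - ⅓*(-14)) - 195460/3)/(-479932 + 442) = ((3 + 14/3) - 195460/3)/(-479490) = (23/3 - 195460/3)*(-1/479490) = -195437/3*(-1/479490) = 17767/130770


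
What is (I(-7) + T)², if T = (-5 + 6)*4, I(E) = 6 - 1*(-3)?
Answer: 169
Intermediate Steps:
I(E) = 9 (I(E) = 6 + 3 = 9)
T = 4 (T = 1*4 = 4)
(I(-7) + T)² = (9 + 4)² = 13² = 169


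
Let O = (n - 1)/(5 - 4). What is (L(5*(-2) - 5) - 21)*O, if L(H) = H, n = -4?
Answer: 180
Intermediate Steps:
O = -5 (O = (-4 - 1)/(5 - 4) = -5/1 = 1*(-5) = -5)
(L(5*(-2) - 5) - 21)*O = ((5*(-2) - 5) - 21)*(-5) = ((-10 - 5) - 21)*(-5) = (-15 - 21)*(-5) = -36*(-5) = 180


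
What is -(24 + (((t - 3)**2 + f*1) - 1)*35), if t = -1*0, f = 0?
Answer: -304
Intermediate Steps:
t = 0
-(24 + (((t - 3)**2 + f*1) - 1)*35) = -(24 + (((0 - 3)**2 + 0*1) - 1)*35) = -(24 + (((-3)**2 + 0) - 1)*35) = -(24 + ((9 + 0) - 1)*35) = -(24 + (9 - 1)*35) = -(24 + 8*35) = -(24 + 280) = -1*304 = -304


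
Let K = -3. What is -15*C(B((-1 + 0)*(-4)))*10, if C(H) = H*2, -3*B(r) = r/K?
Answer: -400/3 ≈ -133.33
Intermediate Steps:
B(r) = r/9 (B(r) = -r/(3*(-3)) = -r*(-1)/(3*3) = -(-1)*r/9 = r/9)
C(H) = 2*H
-15*C(B((-1 + 0)*(-4)))*10 = -30*((-1 + 0)*(-4))/9*10 = -30*(-1*(-4))/9*10 = -30*(⅑)*4*10 = -30*4/9*10 = -15*8/9*10 = -40/3*10 = -400/3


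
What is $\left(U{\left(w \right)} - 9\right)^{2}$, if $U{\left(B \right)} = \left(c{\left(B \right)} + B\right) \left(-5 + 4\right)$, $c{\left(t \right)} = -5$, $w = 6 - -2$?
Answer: $144$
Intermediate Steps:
$w = 8$ ($w = 6 + 2 = 8$)
$U{\left(B \right)} = 5 - B$ ($U{\left(B \right)} = \left(-5 + B\right) \left(-5 + 4\right) = \left(-5 + B\right) \left(-1\right) = 5 - B$)
$\left(U{\left(w \right)} - 9\right)^{2} = \left(\left(5 - 8\right) - 9\right)^{2} = \left(-3 - 9\right)^{2} = \left(-12\right)^{2} = 144$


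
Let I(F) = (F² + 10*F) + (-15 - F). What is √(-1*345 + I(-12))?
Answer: 18*I ≈ 18.0*I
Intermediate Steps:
I(F) = -15 + F² + 9*F
√(-1*345 + I(-12)) = √(-1*345 + (-15 + (-12)² + 9*(-12))) = √(-345 + (-15 + 144 - 108)) = √(-345 + 21) = √(-324) = 18*I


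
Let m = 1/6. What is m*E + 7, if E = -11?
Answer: 31/6 ≈ 5.1667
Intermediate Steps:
m = ⅙ ≈ 0.16667
m*E + 7 = (⅙)*(-11) + 7 = -11/6 + 7 = 31/6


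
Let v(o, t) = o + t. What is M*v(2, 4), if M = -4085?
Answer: -24510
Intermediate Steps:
M*v(2, 4) = -4085*(2 + 4) = -4085*6 = -24510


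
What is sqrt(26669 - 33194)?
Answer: 15*I*sqrt(29) ≈ 80.777*I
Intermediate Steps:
sqrt(26669 - 33194) = sqrt(-6525) = 15*I*sqrt(29)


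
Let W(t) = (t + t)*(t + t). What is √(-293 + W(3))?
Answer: I*√257 ≈ 16.031*I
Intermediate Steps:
W(t) = 4*t² (W(t) = (2*t)*(2*t) = 4*t²)
√(-293 + W(3)) = √(-293 + 4*3²) = √(-293 + 4*9) = √(-293 + 36) = √(-257) = I*√257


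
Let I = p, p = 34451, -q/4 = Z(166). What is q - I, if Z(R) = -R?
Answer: -33787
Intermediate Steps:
q = 664 (q = -(-4)*166 = -4*(-166) = 664)
I = 34451
q - I = 664 - 1*34451 = 664 - 34451 = -33787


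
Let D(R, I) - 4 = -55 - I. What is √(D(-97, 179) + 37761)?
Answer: √37531 ≈ 193.73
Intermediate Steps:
D(R, I) = -51 - I (D(R, I) = 4 + (-55 - I) = -51 - I)
√(D(-97, 179) + 37761) = √((-51 - 1*179) + 37761) = √((-51 - 179) + 37761) = √(-230 + 37761) = √37531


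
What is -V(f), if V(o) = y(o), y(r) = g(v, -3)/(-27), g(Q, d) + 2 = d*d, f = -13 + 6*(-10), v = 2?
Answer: 7/27 ≈ 0.25926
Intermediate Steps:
f = -73 (f = -13 - 60 = -73)
g(Q, d) = -2 + d² (g(Q, d) = -2 + d*d = -2 + d²)
y(r) = -7/27 (y(r) = (-2 + (-3)²)/(-27) = (-2 + 9)*(-1/27) = 7*(-1/27) = -7/27)
V(o) = -7/27
-V(f) = -1*(-7/27) = 7/27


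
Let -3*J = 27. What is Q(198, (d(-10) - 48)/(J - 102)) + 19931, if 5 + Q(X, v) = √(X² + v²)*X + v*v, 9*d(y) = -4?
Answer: 19886358022/998001 + 220*√391258213/111 ≈ 59130.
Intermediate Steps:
J = -9 (J = -⅓*27 = -9)
d(y) = -4/9 (d(y) = (⅑)*(-4) = -4/9)
Q(X, v) = -5 + v² + X*√(X² + v²) (Q(X, v) = -5 + (√(X² + v²)*X + v*v) = -5 + (X*√(X² + v²) + v²) = -5 + (v² + X*√(X² + v²)) = -5 + v² + X*√(X² + v²))
Q(198, (d(-10) - 48)/(J - 102)) + 19931 = (-5 + ((-4/9 - 48)/(-9 - 102))² + 198*√(198² + ((-4/9 - 48)/(-9 - 102))²)) + 19931 = (-5 + (-436/9/(-111))² + 198*√(39204 + (-436/9/(-111))²)) + 19931 = (-5 + (-436/9*(-1/111))² + 198*√(39204 + (-436/9*(-1/111))²)) + 19931 = (-5 + (436/999)² + 198*√(39204 + (436/999)²)) + 19931 = (-5 + 190096/998001 + 198*√(39204 + 190096/998001)) + 19931 = (-5 + 190096/998001 + 198*√(39125821300/998001)) + 19931 = (-5 + 190096/998001 + 198*(10*√391258213/999)) + 19931 = (-5 + 190096/998001 + 220*√391258213/111) + 19931 = (-4799909/998001 + 220*√391258213/111) + 19931 = 19886358022/998001 + 220*√391258213/111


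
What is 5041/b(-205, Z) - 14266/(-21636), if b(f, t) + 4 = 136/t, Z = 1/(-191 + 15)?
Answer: 6457249/14387940 ≈ 0.44880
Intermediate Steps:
Z = -1/176 (Z = 1/(-176) = -1/176 ≈ -0.0056818)
b(f, t) = -4 + 136/t
5041/b(-205, Z) - 14266/(-21636) = 5041/(-4 + 136/(-1/176)) - 14266/(-21636) = 5041/(-4 + 136*(-176)) - 14266*(-1/21636) = 5041/(-4 - 23936) + 7133/10818 = 5041/(-23940) + 7133/10818 = 5041*(-1/23940) + 7133/10818 = -5041/23940 + 7133/10818 = 6457249/14387940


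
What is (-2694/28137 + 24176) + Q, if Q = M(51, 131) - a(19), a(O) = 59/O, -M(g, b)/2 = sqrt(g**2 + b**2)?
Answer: 4307616953/178201 - 2*sqrt(19762) ≈ 23892.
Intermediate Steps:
M(g, b) = -2*sqrt(b**2 + g**2) (M(g, b) = -2*sqrt(g**2 + b**2) = -2*sqrt(b**2 + g**2))
Q = -59/19 - 2*sqrt(19762) (Q = -2*sqrt(131**2 + 51**2) - 59/19 = -2*sqrt(17161 + 2601) - 59/19 = -2*sqrt(19762) - 1*59/19 = -2*sqrt(19762) - 59/19 = -59/19 - 2*sqrt(19762) ≈ -284.26)
(-2694/28137 + 24176) + Q = (-2694/28137 + 24176) + (-59/19 - 2*sqrt(19762)) = (-2694*1/28137 + 24176) + (-59/19 - 2*sqrt(19762)) = (-898/9379 + 24176) + (-59/19 - 2*sqrt(19762)) = 226745806/9379 + (-59/19 - 2*sqrt(19762)) = 4307616953/178201 - 2*sqrt(19762)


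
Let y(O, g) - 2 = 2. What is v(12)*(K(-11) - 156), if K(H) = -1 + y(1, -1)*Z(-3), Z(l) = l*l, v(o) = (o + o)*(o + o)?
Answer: -69696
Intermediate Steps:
y(O, g) = 4 (y(O, g) = 2 + 2 = 4)
v(o) = 4*o² (v(o) = (2*o)*(2*o) = 4*o²)
Z(l) = l²
K(H) = 35 (K(H) = -1 + 4*(-3)² = -1 + 4*9 = -1 + 36 = 35)
v(12)*(K(-11) - 156) = (4*12²)*(35 - 156) = (4*144)*(-121) = 576*(-121) = -69696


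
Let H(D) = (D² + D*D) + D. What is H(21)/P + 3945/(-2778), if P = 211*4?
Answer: -136841/390772 ≈ -0.35018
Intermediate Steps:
H(D) = D + 2*D² (H(D) = (D² + D²) + D = 2*D² + D = D + 2*D²)
P = 844
H(21)/P + 3945/(-2778) = (21*(1 + 2*21))/844 + 3945/(-2778) = (21*(1 + 42))*(1/844) + 3945*(-1/2778) = (21*43)*(1/844) - 1315/926 = 903*(1/844) - 1315/926 = 903/844 - 1315/926 = -136841/390772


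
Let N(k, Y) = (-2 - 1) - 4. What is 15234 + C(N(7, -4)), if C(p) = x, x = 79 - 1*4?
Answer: 15309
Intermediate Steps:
x = 75 (x = 79 - 4 = 75)
N(k, Y) = -7 (N(k, Y) = -3 - 4 = -7)
C(p) = 75
15234 + C(N(7, -4)) = 15234 + 75 = 15309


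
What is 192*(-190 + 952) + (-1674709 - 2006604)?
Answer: -3535009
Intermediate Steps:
192*(-190 + 952) + (-1674709 - 2006604) = 192*762 - 3681313 = 146304 - 3681313 = -3535009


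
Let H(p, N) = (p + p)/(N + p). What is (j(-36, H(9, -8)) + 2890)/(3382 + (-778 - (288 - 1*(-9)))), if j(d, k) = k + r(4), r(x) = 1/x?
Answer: 11633/9228 ≈ 1.2606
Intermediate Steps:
H(p, N) = 2*p/(N + p) (H(p, N) = (2*p)/(N + p) = 2*p/(N + p))
j(d, k) = 1/4 + k (j(d, k) = k + 1/4 = 1/4 + k)
(j(-36, H(9, -8)) + 2890)/(3382 + (-778 - (288 - 1*(-9)))) = ((1/4 + 2*9/(-8 + 9)) + 2890)/(3382 + (-778 - (288 - 1*(-9)))) = ((1/4 + 2*9/1) + 2890)/(3382 + (-778 - (288 + 9))) = ((1/4 + 2*9*1) + 2890)/(3382 + (-778 - 1*297)) = ((1/4 + 18) + 2890)/(3382 + (-778 - 297)) = (73/4 + 2890)/(3382 - 1075) = (11633/4)/2307 = (11633/4)*(1/2307) = 11633/9228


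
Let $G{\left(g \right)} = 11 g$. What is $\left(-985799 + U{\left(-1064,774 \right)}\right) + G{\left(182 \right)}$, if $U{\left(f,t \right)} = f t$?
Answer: $-1807333$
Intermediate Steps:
$\left(-985799 + U{\left(-1064,774 \right)}\right) + G{\left(182 \right)} = \left(-985799 - 823536\right) + 11 \cdot 182 = \left(-985799 - 823536\right) + 2002 = -1809335 + 2002 = -1807333$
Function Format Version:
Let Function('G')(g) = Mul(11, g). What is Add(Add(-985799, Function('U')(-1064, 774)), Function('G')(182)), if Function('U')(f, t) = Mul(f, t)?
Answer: -1807333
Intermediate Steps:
Add(Add(-985799, Function('U')(-1064, 774)), Function('G')(182)) = Add(Add(-985799, Mul(-1064, 774)), Mul(11, 182)) = Add(Add(-985799, -823536), 2002) = Add(-1809335, 2002) = -1807333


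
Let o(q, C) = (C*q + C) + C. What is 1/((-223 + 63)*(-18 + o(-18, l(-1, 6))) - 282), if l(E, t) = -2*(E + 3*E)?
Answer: 1/23078 ≈ 4.3331e-5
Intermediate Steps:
l(E, t) = -8*E
o(q, C) = 2*C + C*q (o(q, C) = (C + C*q) + C = 2*C + C*q)
1/((-223 + 63)*(-18 + o(-18, l(-1, 6))) - 282) = 1/((-223 + 63)*(-18 + (-8*(-1))*(2 - 18)) - 282) = 1/(-160*(-18 + 8*(-16)) - 282) = 1/(-160*(-18 - 128) - 282) = 1/(-160*(-146) - 282) = 1/(23360 - 282) = 1/23078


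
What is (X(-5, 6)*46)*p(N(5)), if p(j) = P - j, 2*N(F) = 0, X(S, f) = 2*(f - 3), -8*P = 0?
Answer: 0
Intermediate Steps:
P = 0 (P = -1/8*0 = 0)
X(S, f) = -6 + 2*f (X(S, f) = 2*(-3 + f) = -6 + 2*f)
N(F) = 0 (N(F) = (1/2)*0 = 0)
p(j) = -j (p(j) = 0 - j = -j)
(X(-5, 6)*46)*p(N(5)) = ((-6 + 2*6)*46)*(-1*0) = ((-6 + 12)*46)*0 = (6*46)*0 = 276*0 = 0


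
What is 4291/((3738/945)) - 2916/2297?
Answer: 443020167/408866 ≈ 1083.5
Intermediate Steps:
4291/((3738/945)) - 2916/2297 = 4291/((3738*(1/945))) - 2916*1/2297 = 4291/(178/45) - 2916/2297 = 4291*(45/178) - 2916/2297 = 193095/178 - 2916/2297 = 443020167/408866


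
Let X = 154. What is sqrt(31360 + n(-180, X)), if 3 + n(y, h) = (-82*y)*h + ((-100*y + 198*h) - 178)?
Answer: sqrt(2352711) ≈ 1533.9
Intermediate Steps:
n(y, h) = -181 - 100*y + 198*h - 82*h*y (n(y, h) = -3 + ((-82*y)*h + ((-100*y + 198*h) - 178)) = -3 + (-82*h*y + (-178 - 100*y + 198*h)) = -3 + (-178 - 100*y + 198*h - 82*h*y) = -181 - 100*y + 198*h - 82*h*y)
sqrt(31360 + n(-180, X)) = sqrt(31360 + (-181 - 100*(-180) + 198*154 - 82*154*(-180))) = sqrt(31360 + (-181 + 18000 + 30492 + 2273040)) = sqrt(31360 + 2321351) = sqrt(2352711)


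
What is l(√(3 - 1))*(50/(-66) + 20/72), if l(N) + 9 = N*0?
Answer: 95/22 ≈ 4.3182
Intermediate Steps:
l(N) = -9 (l(N) = -9 + N*0 = -9 + 0 = -9)
l(√(3 - 1))*(50/(-66) + 20/72) = -9*(50/(-66) + 20/72) = -9*(50*(-1/66) + 20*(1/72)) = -9*(-25/33 + 5/18) = -9*(-95/198) = 95/22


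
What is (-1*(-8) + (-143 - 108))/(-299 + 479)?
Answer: -27/20 ≈ -1.3500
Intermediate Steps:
(-1*(-8) + (-143 - 108))/(-299 + 479) = (8 - 251)/180 = -243*1/180 = -27/20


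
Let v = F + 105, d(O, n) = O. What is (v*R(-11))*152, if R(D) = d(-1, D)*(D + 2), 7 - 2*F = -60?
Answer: 189468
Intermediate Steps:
F = 67/2 (F = 7/2 - ½*(-60) = 7/2 + 30 = 67/2 ≈ 33.500)
v = 277/2 (v = 67/2 + 105 = 277/2 ≈ 138.50)
R(D) = -2 - D (R(D) = -(D + 2) = -(2 + D) = -2 - D)
(v*R(-11))*152 = (277*(-2 - 1*(-11))/2)*152 = (277*(-2 + 11)/2)*152 = ((277/2)*9)*152 = (2493/2)*152 = 189468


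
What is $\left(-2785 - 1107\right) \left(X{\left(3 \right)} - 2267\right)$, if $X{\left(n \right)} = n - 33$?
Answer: $8939924$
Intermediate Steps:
$X{\left(n \right)} = -33 + n$
$\left(-2785 - 1107\right) \left(X{\left(3 \right)} - 2267\right) = \left(-2785 - 1107\right) \left(\left(-33 + 3\right) - 2267\right) = - 3892 \left(-30 - 2267\right) = \left(-3892\right) \left(-2297\right) = 8939924$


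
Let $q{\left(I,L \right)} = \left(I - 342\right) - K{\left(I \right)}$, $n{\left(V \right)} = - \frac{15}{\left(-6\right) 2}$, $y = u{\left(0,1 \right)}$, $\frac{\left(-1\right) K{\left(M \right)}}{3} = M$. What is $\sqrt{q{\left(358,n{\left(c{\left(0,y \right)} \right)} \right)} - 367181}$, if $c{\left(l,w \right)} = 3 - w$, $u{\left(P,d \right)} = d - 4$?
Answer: $i \sqrt{366091} \approx 605.05 i$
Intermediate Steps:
$K{\left(M \right)} = - 3 M$
$u{\left(P,d \right)} = -4 + d$
$y = -3$ ($y = -4 + 1 = -3$)
$n{\left(V \right)} = \frac{5}{4}$ ($n{\left(V \right)} = - \frac{15}{-12} = \left(-15\right) \left(- \frac{1}{12}\right) = \frac{5}{4}$)
$q{\left(I,L \right)} = -342 + 4 I$ ($q{\left(I,L \right)} = \left(I - 342\right) - - 3 I = \left(-342 + I\right) + 3 I = -342 + 4 I$)
$\sqrt{q{\left(358,n{\left(c{\left(0,y \right)} \right)} \right)} - 367181} = \sqrt{\left(-342 + 4 \cdot 358\right) - 367181} = \sqrt{\left(-342 + 1432\right) - 367181} = \sqrt{1090 - 367181} = \sqrt{-366091} = i \sqrt{366091}$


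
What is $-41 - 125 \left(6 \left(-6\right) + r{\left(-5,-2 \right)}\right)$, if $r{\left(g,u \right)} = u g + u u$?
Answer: $2709$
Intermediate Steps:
$r{\left(g,u \right)} = u^{2} + g u$ ($r{\left(g,u \right)} = g u + u^{2} = u^{2} + g u$)
$-41 - 125 \left(6 \left(-6\right) + r{\left(-5,-2 \right)}\right) = -41 - 125 \left(6 \left(-6\right) - 2 \left(-5 - 2\right)\right) = -41 - 125 \left(-36 - -14\right) = -41 - 125 \left(-36 + 14\right) = -41 - -2750 = -41 + 2750 = 2709$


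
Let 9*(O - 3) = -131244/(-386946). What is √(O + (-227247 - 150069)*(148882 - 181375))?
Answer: √458918710078127155773/193473 ≈ 1.1073e+5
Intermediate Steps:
O = 1763131/580419 (O = 3 + (-131244/(-386946))/9 = 3 + (-131244*(-1/386946))/9 = 3 + (⅑)*(21874/64491) = 3 + 21874/580419 = 1763131/580419 ≈ 3.0377)
√(O + (-227247 - 150069)*(148882 - 181375)) = √(1763131/580419 + (-227247 - 150069)*(148882 - 181375)) = √(1763131/580419 - 377316*(-32493)) = √(1763131/580419 + 12260128788) = √(7116011692765303/580419) = √458918710078127155773/193473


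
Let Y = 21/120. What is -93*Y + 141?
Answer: 4989/40 ≈ 124.72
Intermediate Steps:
Y = 7/40 (Y = 21*(1/120) = 7/40 ≈ 0.17500)
-93*Y + 141 = -93*7/40 + 141 = -651/40 + 141 = 4989/40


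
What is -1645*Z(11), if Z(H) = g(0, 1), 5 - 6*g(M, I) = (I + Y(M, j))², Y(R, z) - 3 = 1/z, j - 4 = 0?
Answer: 343805/96 ≈ 3581.3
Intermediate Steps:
j = 4 (j = 4 + 0 = 4)
Y(R, z) = 3 + 1/z
g(M, I) = ⅚ - (13/4 + I)²/6 (g(M, I) = ⅚ - (I + (3 + 1/4))²/6 = ⅚ - (I + (3 + ¼))²/6 = ⅚ - (I + 13/4)²/6 = ⅚ - (13/4 + I)²/6)
Z(H) = -209/96 (Z(H) = ⅚ - (13 + 4*1)²/96 = ⅚ - (13 + 4)²/96 = ⅚ - 1/96*17² = ⅚ - 1/96*289 = ⅚ - 289/96 = -209/96)
-1645*Z(11) = -1645*(-209/96) = 343805/96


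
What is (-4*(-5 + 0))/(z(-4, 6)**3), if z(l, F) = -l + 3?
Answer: 20/343 ≈ 0.058309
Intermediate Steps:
z(l, F) = 3 - l
(-4*(-5 + 0))/(z(-4, 6)**3) = (-4*(-5 + 0))/((3 - 1*(-4))**3) = (-4*(-5))/((3 + 4)**3) = 20/(7**3) = 20/343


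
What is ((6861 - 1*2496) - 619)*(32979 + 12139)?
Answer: 169012028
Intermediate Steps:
((6861 - 1*2496) - 619)*(32979 + 12139) = ((6861 - 2496) - 619)*45118 = (4365 - 619)*45118 = 3746*45118 = 169012028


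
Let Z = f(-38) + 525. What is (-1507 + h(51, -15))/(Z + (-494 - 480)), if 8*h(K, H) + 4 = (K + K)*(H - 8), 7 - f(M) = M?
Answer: 7203/1616 ≈ 4.4573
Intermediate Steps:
f(M) = 7 - M
h(K, H) = -½ + K*(-8 + H)/4 (h(K, H) = -½ + ((K + K)*(H - 8))/8 = -½ + ((2*K)*(-8 + H))/8 = -½ + (2*K*(-8 + H))/8 = -½ + K*(-8 + H)/4)
Z = 570 (Z = (7 - 1*(-38)) + 525 = (7 + 38) + 525 = 45 + 525 = 570)
(-1507 + h(51, -15))/(Z + (-494 - 480)) = (-1507 + (-½ - 2*51 + (¼)*(-15)*51))/(570 + (-494 - 480)) = (-1507 + (-½ - 102 - 765/4))/(570 - 974) = (-1507 - 1175/4)/(-404) = -7203/4*(-1/404) = 7203/1616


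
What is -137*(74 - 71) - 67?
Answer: -478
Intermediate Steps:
-137*(74 - 71) - 67 = -137*3 - 67 = -411 - 67 = -478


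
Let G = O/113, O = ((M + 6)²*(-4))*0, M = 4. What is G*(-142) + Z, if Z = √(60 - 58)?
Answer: √2 ≈ 1.4142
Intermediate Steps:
Z = √2 ≈ 1.4142
O = 0 (O = ((4 + 6)²*(-4))*0 = (10²*(-4))*0 = (100*(-4))*0 = -400*0 = 0)
G = 0 (G = 0/113 = 0*(1/113) = 0)
G*(-142) + Z = 0*(-142) + √2 = 0 + √2 = √2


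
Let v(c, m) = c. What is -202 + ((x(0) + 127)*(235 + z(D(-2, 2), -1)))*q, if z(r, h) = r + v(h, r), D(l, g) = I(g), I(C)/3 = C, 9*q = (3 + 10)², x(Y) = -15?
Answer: 1513634/3 ≈ 5.0454e+5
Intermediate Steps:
q = 169/9 (q = (3 + 10)²/9 = (⅑)*13² = (⅑)*169 = 169/9 ≈ 18.778)
I(C) = 3*C
D(l, g) = 3*g
z(r, h) = h + r (z(r, h) = r + h = h + r)
-202 + ((x(0) + 127)*(235 + z(D(-2, 2), -1)))*q = -202 + ((-15 + 127)*(235 + (-1 + 3*2)))*(169/9) = -202 + (112*(235 + (-1 + 6)))*(169/9) = -202 + (112*(235 + 5))*(169/9) = -202 + (112*240)*(169/9) = -202 + 26880*(169/9) = -202 + 1514240/3 = 1513634/3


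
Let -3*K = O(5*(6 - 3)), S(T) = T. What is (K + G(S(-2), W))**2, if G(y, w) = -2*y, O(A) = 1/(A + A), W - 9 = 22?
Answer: 128881/8100 ≈ 15.911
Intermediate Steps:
W = 31 (W = 9 + 22 = 31)
O(A) = 1/(2*A)
K = -1/90 (K = -1/(6*(5*(6 - 3))) = -1/(6*(5*3)) = -1/(6*15) = -1/3*1/30 = -1/90 ≈ -0.011111)
(K + G(S(-2), W))**2 = (-1/90 - 2*(-2))**2 = (-1/90 + 4)**2 = (359/90)**2 = 128881/8100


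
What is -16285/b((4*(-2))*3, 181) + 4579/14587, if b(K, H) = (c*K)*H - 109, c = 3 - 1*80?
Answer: 1293572146/4877586473 ≈ 0.26521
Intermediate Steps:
c = -77 (c = 3 - 80 = -77)
b(K, H) = -109 - 77*H*K (b(K, H) = (-77*K)*H - 109 = -77*H*K - 109 = -109 - 77*H*K)
-16285/b((4*(-2))*3, 181) + 4579/14587 = -16285/(-109 - 77*181*(4*(-2))*3) + 4579/14587 = -16285/(-109 - 77*181*(-8*3)) + 4579*(1/14587) = -16285/(-109 - 77*181*(-24)) + 4579/14587 = -16285/(-109 + 334488) + 4579/14587 = -16285/334379 + 4579/14587 = 1293572146/4877586473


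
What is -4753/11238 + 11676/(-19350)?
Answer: -12399191/12080850 ≈ -1.0264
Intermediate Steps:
-4753/11238 + 11676/(-19350) = -4753*1/11238 + 11676*(-1/19350) = -4753/11238 - 1946/3225 = -12399191/12080850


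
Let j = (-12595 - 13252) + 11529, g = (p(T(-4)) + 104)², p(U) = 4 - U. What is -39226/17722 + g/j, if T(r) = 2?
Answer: -190190565/63435899 ≈ -2.9982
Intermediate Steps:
g = 11236 (g = ((4 - 1*2) + 104)² = ((4 - 2) + 104)² = (2 + 104)² = 106² = 11236)
j = -14318 (j = -25847 + 11529 = -14318)
-39226/17722 + g/j = -39226/17722 + 11236/(-14318) = -39226*1/17722 + 11236*(-1/14318) = -19613/8861 - 5618/7159 = -190190565/63435899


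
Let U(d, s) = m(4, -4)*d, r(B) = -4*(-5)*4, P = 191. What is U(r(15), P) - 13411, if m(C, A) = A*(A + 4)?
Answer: -13411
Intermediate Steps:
m(C, A) = A*(4 + A)
r(B) = 80 (r(B) = 20*4 = 80)
U(d, s) = 0 (U(d, s) = (-4*(4 - 4))*d = (-4*0)*d = 0*d = 0)
U(r(15), P) - 13411 = 0 - 13411 = -13411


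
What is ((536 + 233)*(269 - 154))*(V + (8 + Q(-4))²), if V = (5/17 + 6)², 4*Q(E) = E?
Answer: 2264820350/289 ≈ 7.8368e+6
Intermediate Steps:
Q(E) = E/4
V = 11449/289 (V = (5*(1/17) + 6)² = (5/17 + 6)² = (107/17)² = 11449/289 ≈ 39.616)
((536 + 233)*(269 - 154))*(V + (8 + Q(-4))²) = ((536 + 233)*(269 - 154))*(11449/289 + (8 + (¼)*(-4))²) = (769*115)*(11449/289 + (8 - 1)²) = 88435*(11449/289 + 7²) = 88435*(11449/289 + 49) = 88435*(25610/289) = 2264820350/289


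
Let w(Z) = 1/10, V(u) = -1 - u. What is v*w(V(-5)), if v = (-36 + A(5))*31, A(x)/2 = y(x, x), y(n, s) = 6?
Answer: -372/5 ≈ -74.400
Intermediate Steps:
A(x) = 12 (A(x) = 2*6 = 12)
w(Z) = 1/10
v = -744 (v = (-36 + 12)*31 = -24*31 = -744)
v*w(V(-5)) = -744*1/10 = -372/5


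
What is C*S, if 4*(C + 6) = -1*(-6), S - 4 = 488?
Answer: -2214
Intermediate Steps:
S = 492 (S = 4 + 488 = 492)
C = -9/2 (C = -6 + (-1*(-6))/4 = -6 + (¼)*6 = -6 + 3/2 = -9/2 ≈ -4.5000)
C*S = -9/2*492 = -2214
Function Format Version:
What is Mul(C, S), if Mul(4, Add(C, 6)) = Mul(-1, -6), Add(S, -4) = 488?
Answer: -2214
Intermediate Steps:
S = 492 (S = Add(4, 488) = 492)
C = Rational(-9, 2) (C = Add(-6, Mul(Rational(1, 4), Mul(-1, -6))) = Add(-6, Mul(Rational(1, 4), 6)) = Add(-6, Rational(3, 2)) = Rational(-9, 2) ≈ -4.5000)
Mul(C, S) = Mul(Rational(-9, 2), 492) = -2214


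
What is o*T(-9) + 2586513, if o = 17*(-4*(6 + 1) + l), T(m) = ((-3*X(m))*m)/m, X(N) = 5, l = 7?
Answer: 2591868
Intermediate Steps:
T(m) = -15 (T(m) = ((-3*5)*m)/m = (-15*m)/m = -15)
o = -357 (o = 17*(-4*(6 + 1) + 7) = 17*(-4*7 + 7) = 17*(-28 + 7) = 17*(-21) = -357)
o*T(-9) + 2586513 = -357*(-15) + 2586513 = 5355 + 2586513 = 2591868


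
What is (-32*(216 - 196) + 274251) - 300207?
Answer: -26596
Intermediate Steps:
(-32*(216 - 196) + 274251) - 300207 = (-32*20 + 274251) - 300207 = (-640 + 274251) - 300207 = 273611 - 300207 = -26596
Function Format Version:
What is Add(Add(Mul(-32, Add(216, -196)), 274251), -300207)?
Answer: -26596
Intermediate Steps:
Add(Add(Mul(-32, Add(216, -196)), 274251), -300207) = Add(Add(Mul(-32, 20), 274251), -300207) = Add(Add(-640, 274251), -300207) = Add(273611, -300207) = -26596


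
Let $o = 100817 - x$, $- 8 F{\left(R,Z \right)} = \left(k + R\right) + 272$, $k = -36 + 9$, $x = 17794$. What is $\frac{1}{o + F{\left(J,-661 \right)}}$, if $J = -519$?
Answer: $\frac{4}{332229} \approx 1.204 \cdot 10^{-5}$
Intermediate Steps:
$k = -27$
$F{\left(R,Z \right)} = - \frac{245}{8} - \frac{R}{8}$ ($F{\left(R,Z \right)} = - \frac{\left(-27 + R\right) + 272}{8} = - \frac{245 + R}{8} = - \frac{245}{8} - \frac{R}{8}$)
$o = 83023$ ($o = 100817 - 17794 = 83023$)
$\frac{1}{o + F{\left(J,-661 \right)}} = \frac{1}{83023 - - \frac{137}{4}} = \frac{1}{83023 + \left(- \frac{245}{8} + \frac{519}{8}\right)} = \frac{1}{83023 + \frac{137}{4}} = \frac{1}{\frac{332229}{4}} = \frac{4}{332229}$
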